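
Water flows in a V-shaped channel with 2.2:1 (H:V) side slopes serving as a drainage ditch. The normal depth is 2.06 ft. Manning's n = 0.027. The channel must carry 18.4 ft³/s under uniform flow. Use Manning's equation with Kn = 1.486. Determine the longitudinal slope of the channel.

For a triangular section with side slope z = 2.2: A = zy² = 2.2×2.06² = 9.336 ft²; P = 2y√(1+z²) = 2×2.06×2.417 = 9.956 ft.
Hydraulic radius R = A/P = 9.336/9.956 = 0.9377 ft.
From Manning's equation, S = [nQ / (1.486 A R^(2/3))]² = [0.027 × 18.4 / (1.486 × 9.336 × 0.9377^(2/3))]² = 0.0014.

S = 0.0014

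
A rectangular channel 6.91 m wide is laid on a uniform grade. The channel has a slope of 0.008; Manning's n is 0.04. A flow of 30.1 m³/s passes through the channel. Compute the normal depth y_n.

y_n = 1.76 m

Manning's equation rearranged: A R^(2/3) = nQ / (1·√S) = 0.04 × 30.1 / (√0.008) = 13.46.
Try y = 2.11 m: A R^(2/3) = 17.46 — high.
Try y = 1.36 m: A R^(2/3) = 9.246 — low.
Try y = 1.76 m: A R^(2/3) = 13.47 — ≈ 13.46.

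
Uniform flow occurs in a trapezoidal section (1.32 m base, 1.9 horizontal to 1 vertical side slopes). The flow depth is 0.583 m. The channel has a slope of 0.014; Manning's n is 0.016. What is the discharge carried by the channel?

Q = 5.4 m³/s

With bottom width b = 1.32 m and side slope z = 1.9: A = (b + zy)y = (1.32 + 1.9×0.583)×0.583 = 1.415 m²; P = b + 2y√(1+z²) = 1.32 + 2×0.583×2.147 = 3.824 m.
Hydraulic radius R = A/P = 1.415/3.824 = 0.3702 m.
Manning's equation: Q = (1/n) A R^(2/3) S^(1/2) = (1/0.016) × 1.415 × 0.3702^(2/3) × 0.014^(1/2) = 5.4 m³/s.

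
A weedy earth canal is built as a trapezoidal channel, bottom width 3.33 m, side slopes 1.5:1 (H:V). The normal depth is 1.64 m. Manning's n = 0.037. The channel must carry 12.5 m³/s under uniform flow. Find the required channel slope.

S = 0.00229

With bottom width b = 3.33 m and side slope z = 1.5: A = (b + zy)y = (3.33 + 1.5×1.64)×1.64 = 9.496 m²; P = b + 2y√(1+z²) = 3.33 + 2×1.64×1.803 = 9.243 m.
Hydraulic radius R = A/P = 9.496/9.243 = 1.027 m.
From Manning's equation, S = [nQ / (1 A R^(2/3))]² = [0.037 × 12.5 / (1 × 9.496 × 1.027^(2/3))]² = 0.00229.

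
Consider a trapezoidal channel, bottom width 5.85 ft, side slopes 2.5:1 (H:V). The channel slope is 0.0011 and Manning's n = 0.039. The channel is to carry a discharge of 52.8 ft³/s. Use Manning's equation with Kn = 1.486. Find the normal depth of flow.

Manning's equation rearranged: A R^(2/3) = nQ / (1.486·√S) = 0.039 × 52.8 / (1.486 × √0.0011) = 41.78.
Trying y = 1.87 ft: A R^(2/3) = 22.67 — short.
Trying y = 2.53 ft: A R^(2/3) = 41.82 — ≈ 41.78.

y_n = 2.53 ft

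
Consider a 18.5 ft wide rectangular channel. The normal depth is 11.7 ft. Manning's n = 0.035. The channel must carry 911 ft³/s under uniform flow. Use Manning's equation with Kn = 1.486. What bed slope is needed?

Flow area A = b·y = 18.5 × 11.7 = 216.4 ft². Wetted perimeter P = b + 2y = 18.5 + 2×11.7 = 41.9 ft.
Hydraulic radius R = A/P = 216.4/41.9 = 5.166 ft.
From Manning's equation, S = [nQ / (1.486 A R^(2/3))]² = [0.035 × 911 / (1.486 × 216.4 × 5.166^(2/3))]² = 0.0011.

S = 0.0011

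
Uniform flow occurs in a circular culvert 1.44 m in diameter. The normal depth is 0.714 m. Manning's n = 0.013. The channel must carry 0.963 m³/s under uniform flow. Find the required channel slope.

For a circular section of diameter D = 1.44 m at depth y = 0.714 m, the central angle is θ = 2 arccos(1 − 2y/D) = 3.125 rad. Then A = (D²/8)(θ − sin θ) = 0.8057 m² and P = Dθ/2 = 2.25 m.
Hydraulic radius R = A/P = 0.8057/2.25 = 0.3581 m.
From Manning's equation, S = [nQ / (1 A R^(2/3))]² = [0.013 × 0.963 / (1 × 0.8057 × 0.3581^(2/3))]² = 0.00095.

S = 0.00095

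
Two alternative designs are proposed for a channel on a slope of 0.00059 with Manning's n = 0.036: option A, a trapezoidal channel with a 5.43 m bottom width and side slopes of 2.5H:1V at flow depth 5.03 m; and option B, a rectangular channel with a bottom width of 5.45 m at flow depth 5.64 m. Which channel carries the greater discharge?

Channel A: With bottom width b = 5.43 m and side slope z = 2.5: A = (b + zy)y = (5.43 + 2.5×5.03)×5.03 = 90.57 m²; P = b + 2y√(1+z²) = 5.43 + 2×5.03×2.693 = 32.52 m. Hydraulic radius R = A/P = 90.57/32.52 = 2.785 m. Q_A = (1/0.036)·90.57·2.785^(2/3)·√0.00059 = 121 m³/s.
Channel B: Flow area A = b·y = 5.45 × 5.64 = 30.74 m². Wetted perimeter P = b + 2y = 5.45 + 2×5.64 = 16.73 m. Hydraulic radius R = A/P = 30.74/16.73 = 1.837 m. Q_B = (1/0.036)·30.74·1.837^(2/3)·√0.00059 = 31.11 m³/s.
Q_A = 121 m³/s vs Q_B = 31.11 m³/s, so channel A carries more.

channel A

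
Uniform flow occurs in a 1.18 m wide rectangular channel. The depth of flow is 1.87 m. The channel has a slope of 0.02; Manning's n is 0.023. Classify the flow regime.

Flow area A = b·y = 1.18 × 1.87 = 2.207 m². Wetted perimeter P = b + 2y = 1.18 + 2×1.87 = 4.92 m.
Hydraulic radius R = A/P = 2.207/4.92 = 0.4485 m.
V = (1/n) R^(2/3) √S = (1/0.023) × 0.4485^(2/3) × √0.02 = 3.603 m/s. Hydraulic depth D_h = A/T = 2.207/1.18 = 1.87 m.
Froude number Fr = V/√(g·D_h) = 3.603/√(9.81×1.87) = 0.841, which is less than 1, so the flow is subcritical.

subcritical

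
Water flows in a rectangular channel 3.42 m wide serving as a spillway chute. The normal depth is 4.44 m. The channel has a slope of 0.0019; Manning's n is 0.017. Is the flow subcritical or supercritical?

subcritical

Flow area A = b·y = 3.42 × 4.44 = 15.18 m². Wetted perimeter P = b + 2y = 3.42 + 2×4.44 = 12.3 m.
Hydraulic radius R = A/P = 15.18/12.3 = 1.235 m.
V = (1/n) R^(2/3) √S = (1/0.017) × 1.235^(2/3) × √0.0019 = 2.951 m/s. Hydraulic depth D_h = A/T = 15.18/3.42 = 4.44 m.
Froude number Fr = V/√(g·D_h) = 2.951/√(9.81×4.44) = 0.447, which is less than 1, so the flow is subcritical.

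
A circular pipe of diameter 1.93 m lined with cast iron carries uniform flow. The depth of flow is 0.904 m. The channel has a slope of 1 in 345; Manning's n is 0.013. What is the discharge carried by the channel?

Q = 3.33 m³/s

For a circular section of diameter D = 1.93 m at depth y = 0.904 m, the central angle is θ = 2 arccos(1 − 2y/D) = 3.015 rad. Then A = (D²/8)(θ − sin θ) = 1.345 m² and P = Dθ/2 = 2.91 m.
Hydraulic radius R = A/P = 1.345/2.91 = 0.4623 m.
Manning's equation: Q = (1/n) A R^(2/3) S^(1/2) = (1/0.013) × 1.345 × 0.4623^(2/3) × 0.002899^(1/2) = 3.33 m³/s.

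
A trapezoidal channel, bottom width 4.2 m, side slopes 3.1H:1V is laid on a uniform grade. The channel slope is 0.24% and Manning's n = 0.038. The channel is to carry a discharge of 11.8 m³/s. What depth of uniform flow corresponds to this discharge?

y_n = 1.27 m

Manning's equation rearranged: A R^(2/3) = nQ / (1·√S) = 0.038 × 11.8 / (√0.0024) = 9.153.
Try y = 0.917 m: A R^(2/3) = 4.77 — short.
Try y = 1.39 m: A R^(2/3) = 10.96 — over.
Try y = 1.27 m: A R^(2/3) = 9.116 — ≈ 9.153.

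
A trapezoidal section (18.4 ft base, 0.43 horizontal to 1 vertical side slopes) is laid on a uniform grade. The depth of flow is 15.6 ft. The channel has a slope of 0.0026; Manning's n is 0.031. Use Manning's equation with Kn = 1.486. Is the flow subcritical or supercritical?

subcritical

With bottom width b = 18.4 ft and side slope z = 0.43: A = (b + zy)y = (18.4 + 0.43×15.6)×15.6 = 391.7 ft²; P = b + 2y√(1+z²) = 18.4 + 2×15.6×1.089 = 52.36 ft.
Hydraulic radius R = A/P = 391.7/52.36 = 7.48 ft.
V = (1.486/n) R^(2/3) √S = (1.486/0.031) × 7.48^(2/3) × √0.0026 = 9.349 ft/s. Hydraulic depth D_h = A/T = 391.7/31.82 = 12.31 ft.
Froude number Fr = V/√(g·D_h) = 9.349/√(32.2×12.31) = 0.47, which is less than 1, so the flow is subcritical.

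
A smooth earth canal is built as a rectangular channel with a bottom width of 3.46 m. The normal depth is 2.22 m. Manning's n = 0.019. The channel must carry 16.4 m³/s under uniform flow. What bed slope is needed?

S = 0.00171

Flow area A = b·y = 3.46 × 2.22 = 7.681 m². Wetted perimeter P = b + 2y = 3.46 + 2×2.22 = 7.9 m.
Hydraulic radius R = A/P = 7.681/7.9 = 0.9723 m.
From Manning's equation, S = [nQ / (1 A R^(2/3))]² = [0.019 × 16.4 / (1 × 7.681 × 0.9723^(2/3))]² = 0.00171.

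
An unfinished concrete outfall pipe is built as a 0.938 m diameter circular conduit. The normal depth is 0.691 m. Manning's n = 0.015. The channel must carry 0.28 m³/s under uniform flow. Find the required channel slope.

For a circular section of diameter D = 0.938 m at depth y = 0.691 m, the central angle is θ = 2 arccos(1 − 2y/D) = 4.128 rad. Then A = (D²/8)(θ − sin θ) = 0.5457 m² and P = Dθ/2 = 1.936 m.
Hydraulic radius R = A/P = 0.5457/1.936 = 0.2819 m.
From Manning's equation, S = [nQ / (1 A R^(2/3))]² = [0.015 × 0.28 / (1 × 0.5457 × 0.2819^(2/3))]² = 0.000321.

S = 0.000321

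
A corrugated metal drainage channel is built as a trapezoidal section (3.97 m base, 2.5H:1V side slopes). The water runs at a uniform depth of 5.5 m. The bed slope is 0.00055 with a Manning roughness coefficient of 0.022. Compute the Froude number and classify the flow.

subcritical

With bottom width b = 3.97 m and side slope z = 2.5: A = (b + zy)y = (3.97 + 2.5×5.5)×5.5 = 97.46 m²; P = b + 2y√(1+z²) = 3.97 + 2×5.5×2.693 = 33.59 m.
Hydraulic radius R = A/P = 97.46/33.59 = 2.902 m.
V = (1/n) R^(2/3) √S = (1/0.022) × 2.902^(2/3) × √0.00055 = 2.169 m/s. Hydraulic depth D_h = A/T = 97.46/31.47 = 3.097 m.
Froude number Fr = V/√(g·D_h) = 2.169/√(9.81×3.097) = 0.393, which is less than 1, so the flow is subcritical.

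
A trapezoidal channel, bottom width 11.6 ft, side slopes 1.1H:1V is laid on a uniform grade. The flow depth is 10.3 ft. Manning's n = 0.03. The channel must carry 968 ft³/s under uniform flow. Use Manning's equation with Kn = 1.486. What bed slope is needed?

With bottom width b = 11.6 ft and side slope z = 1.1: A = (b + zy)y = (11.6 + 1.1×10.3)×10.3 = 236.2 ft²; P = b + 2y√(1+z²) = 11.6 + 2×10.3×1.487 = 42.22 ft.
Hydraulic radius R = A/P = 236.2/42.22 = 5.593 ft.
From Manning's equation, S = [nQ / (1.486 A R^(2/3))]² = [0.03 × 968 / (1.486 × 236.2 × 5.593^(2/3))]² = 0.00069.

S = 0.00069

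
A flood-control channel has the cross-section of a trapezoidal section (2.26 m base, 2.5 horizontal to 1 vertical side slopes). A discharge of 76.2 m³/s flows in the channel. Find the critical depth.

y_c = 2.44 m

At critical depth, Q² T / (g A³) = 1, i.e. A³/T = Q²/g = 76.2²/9.81 = 591.9.
At y = 2.91 m: A³/T = 1271 — too large.
At y = 1.78 m: A³/T = 152.7 — too small.
At y = 2.44 m: A³/T = 587 — close enough.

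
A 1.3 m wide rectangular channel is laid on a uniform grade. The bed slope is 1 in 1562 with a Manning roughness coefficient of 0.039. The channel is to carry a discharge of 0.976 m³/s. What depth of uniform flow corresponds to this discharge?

y_n = 1.88 m

Manning's equation rearranged: A R^(2/3) = nQ / (1·√S) = 0.039 × 0.976 / (√0.0006402) = 1.504.
Trying y = 2.04 m: A R^(2/3) = 1.655 — too large.
Trying y = 1.88 m: A R^(2/3) = 1.505 — matches.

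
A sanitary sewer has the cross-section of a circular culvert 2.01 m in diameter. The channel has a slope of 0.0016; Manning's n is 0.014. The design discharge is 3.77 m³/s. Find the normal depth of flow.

Manning's equation rearranged: A R^(2/3) = nQ / (1·√S) = 0.014 × 3.77 / (√0.0016) = 1.319.
At y = 1.36 m: A R^(2/3) = 1.605 — high.
At y = 1.02 m: A R^(2/3) = 1.028 — low.
At y = 1.19 m: A R^(2/3) = 1.32 — ≈ 1.319.

y_n = 1.19 m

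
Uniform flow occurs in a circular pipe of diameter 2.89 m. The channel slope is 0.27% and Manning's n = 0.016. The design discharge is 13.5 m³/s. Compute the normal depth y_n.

Manning's equation rearranged: A R^(2/3) = nQ / (1·√S) = 0.016 × 13.5 / (√0.0027) = 4.157.
At y = 1.5 m: A R^(2/3) = 2.812 — low.
At y = 1.93 m: A R^(2/3) = 4.15 — close enough.

y_n = 1.93 m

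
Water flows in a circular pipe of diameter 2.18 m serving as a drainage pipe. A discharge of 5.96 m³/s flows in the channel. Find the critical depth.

y_c = 1.15 m

At critical depth, Q² T / (g A³) = 1, i.e. A³/T = Q²/g = 5.96²/9.81 = 3.621.
At y = 0.935 m: A³/T = 1.658 — low.
At y = 1.15 m: A³/T = 3.659 — ≈ 3.621.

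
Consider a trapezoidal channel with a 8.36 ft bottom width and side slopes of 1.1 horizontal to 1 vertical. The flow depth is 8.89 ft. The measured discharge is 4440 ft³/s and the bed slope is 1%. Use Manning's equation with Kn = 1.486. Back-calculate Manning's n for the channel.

n = 0.015

With bottom width b = 8.36 ft and side slope z = 1.1: A = (b + zy)y = (8.36 + 1.1×8.89)×8.89 = 161.3 ft²; P = b + 2y√(1+z²) = 8.36 + 2×8.89×1.487 = 34.79 ft.
Hydraulic radius R = A/P = 161.3/34.79 = 4.635 ft.
Rearranging Manning's equation: n = (1.486/Q) A R^(2/3) S^(1/2) = (1.486/4440) × 161.3 × 4.635^(2/3) × √0.01 = 0.015.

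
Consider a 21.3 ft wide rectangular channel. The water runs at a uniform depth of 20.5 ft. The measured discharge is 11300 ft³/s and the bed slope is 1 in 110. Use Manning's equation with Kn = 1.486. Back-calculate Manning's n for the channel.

n = 0.0201

Flow area A = b·y = 21.3 × 20.5 = 436.7 ft². Wetted perimeter P = b + 2y = 21.3 + 2×20.5 = 62.3 ft.
Hydraulic radius R = A/P = 436.7/62.3 = 7.009 ft.
Rearranging Manning's equation: n = (1.486/Q) A R^(2/3) S^(1/2) = (1.486/11300) × 436.7 × 7.009^(2/3) × √0.009091 = 0.0201.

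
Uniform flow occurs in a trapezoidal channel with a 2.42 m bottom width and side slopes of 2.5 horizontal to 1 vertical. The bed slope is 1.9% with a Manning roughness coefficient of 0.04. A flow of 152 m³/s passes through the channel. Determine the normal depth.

y_n = 3.1 m

Manning's equation rearranged: A R^(2/3) = nQ / (1·√S) = 0.04 × 152 / (√0.019) = 44.11.
At y = 3.4 m: A R^(2/3) = 54.76 — too large.
At y = 3.1 m: A R^(2/3) = 44.01 — close enough.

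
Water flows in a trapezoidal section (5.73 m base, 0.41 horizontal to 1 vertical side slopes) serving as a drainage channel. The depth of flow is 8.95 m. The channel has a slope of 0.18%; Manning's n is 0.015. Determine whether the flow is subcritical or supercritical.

subcritical

With bottom width b = 5.73 m and side slope z = 0.41: A = (b + zy)y = (5.73 + 0.41×8.95)×8.95 = 84.13 m²; P = b + 2y√(1+z²) = 5.73 + 2×8.95×1.081 = 25.08 m.
Hydraulic radius R = A/P = 84.13/25.08 = 3.355 m.
V = (1/n) R^(2/3) √S = (1/0.015) × 3.355^(2/3) × √0.0018 = 6.339 m/s. Hydraulic depth D_h = A/T = 84.13/13.07 = 6.437 m.
Froude number Fr = V/√(g·D_h) = 6.339/√(9.81×6.437) = 0.798, which is less than 1, so the flow is subcritical.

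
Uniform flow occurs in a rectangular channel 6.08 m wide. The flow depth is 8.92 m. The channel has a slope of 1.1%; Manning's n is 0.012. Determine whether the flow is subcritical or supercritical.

Flow area A = b·y = 6.08 × 8.92 = 54.23 m². Wetted perimeter P = b + 2y = 6.08 + 2×8.92 = 23.92 m.
Hydraulic radius R = A/P = 54.23/23.92 = 2.267 m.
V = (1/n) R^(2/3) √S = (1/0.012) × 2.267^(2/3) × √0.011 = 15.08 m/s. Hydraulic depth D_h = A/T = 54.23/6.08 = 8.92 m.
Froude number Fr = V/√(g·D_h) = 15.08/√(9.81×8.92) = 1.61, which is greater than 1, so the flow is supercritical.

supercritical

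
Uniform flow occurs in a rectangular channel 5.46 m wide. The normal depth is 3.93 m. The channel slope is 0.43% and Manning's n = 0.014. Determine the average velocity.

V = 6.44 m/s

Flow area A = b·y = 5.46 × 3.93 = 21.46 m². Wetted perimeter P = b + 2y = 5.46 + 2×3.93 = 13.32 m.
Hydraulic radius R = A/P = 21.46/13.32 = 1.611 m.
From Manning's equation, V = (1/n) R^(2/3) S^(1/2) = (1/0.014) × 1.611^(2/3) × 0.0043^(1/2) = 6.44 m/s.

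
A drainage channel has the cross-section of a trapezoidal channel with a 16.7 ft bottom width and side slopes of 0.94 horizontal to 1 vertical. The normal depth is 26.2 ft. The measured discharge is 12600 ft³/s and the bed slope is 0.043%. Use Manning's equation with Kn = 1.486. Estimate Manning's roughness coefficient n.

n = 0.014

With bottom width b = 16.7 ft and side slope z = 0.94: A = (b + zy)y = (16.7 + 0.94×26.2)×26.2 = 1083 ft²; P = b + 2y√(1+z²) = 16.7 + 2×26.2×1.372 = 88.62 ft.
Hydraulic radius R = A/P = 1083/88.62 = 12.22 ft.
Rearranging Manning's equation: n = (1.486/Q) A R^(2/3) S^(1/2) = (1.486/12600) × 1083 × 12.22^(2/3) × √0.00043 = 0.014.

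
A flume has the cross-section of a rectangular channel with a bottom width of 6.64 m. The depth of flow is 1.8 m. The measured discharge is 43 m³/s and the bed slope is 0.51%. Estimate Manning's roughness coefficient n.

n = 0.022

Flow area A = b·y = 6.64 × 1.8 = 11.95 m². Wetted perimeter P = b + 2y = 6.64 + 2×1.8 = 10.24 m.
Hydraulic radius R = A/P = 11.95/10.24 = 1.167 m.
Rearranging Manning's equation: n = (1/Q) A R^(2/3) S^(1/2) = (1/43) × 11.95 × 1.167^(2/3) × √0.0051 = 0.022.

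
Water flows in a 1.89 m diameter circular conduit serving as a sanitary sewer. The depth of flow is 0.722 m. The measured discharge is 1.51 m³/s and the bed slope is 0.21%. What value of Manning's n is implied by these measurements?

n = 0.016

For a circular section of diameter D = 1.89 m at depth y = 0.722 m, the central angle is θ = 2 arccos(1 − 2y/D) = 2.665 rad. Then A = (D²/8)(θ − sin θ) = 0.9852 m² and P = Dθ/2 = 2.519 m.
Hydraulic radius R = A/P = 0.9852/2.519 = 0.3912 m.
Rearranging Manning's equation: n = (1/Q) A R^(2/3) S^(1/2) = (1/1.51) × 0.9852 × 0.3912^(2/3) × √0.0021 = 0.016.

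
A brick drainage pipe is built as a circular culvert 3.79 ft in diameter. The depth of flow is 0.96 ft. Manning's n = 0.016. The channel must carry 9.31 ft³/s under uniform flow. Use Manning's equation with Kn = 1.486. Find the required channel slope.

S = 0.00429

For a circular section of diameter D = 3.79 ft at depth y = 0.96 ft, the central angle is θ = 2 arccos(1 − 2y/D) = 2.11 rad. Then A = (D²/8)(θ − sin θ) = 2.247 ft² and P = Dθ/2 = 3.998 ft.
Hydraulic radius R = A/P = 2.247/3.998 = 0.562 ft.
From Manning's equation, S = [nQ / (1.486 A R^(2/3))]² = [0.016 × 9.31 / (1.486 × 2.247 × 0.562^(2/3))]² = 0.00429.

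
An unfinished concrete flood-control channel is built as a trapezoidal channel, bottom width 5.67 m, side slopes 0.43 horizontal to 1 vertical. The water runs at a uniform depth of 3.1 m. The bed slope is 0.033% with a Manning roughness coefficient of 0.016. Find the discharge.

Q = 35.8 m³/s

With bottom width b = 5.67 m and side slope z = 0.43: A = (b + zy)y = (5.67 + 0.43×3.1)×3.1 = 21.71 m²; P = b + 2y√(1+z²) = 5.67 + 2×3.1×1.089 = 12.42 m.
Hydraulic radius R = A/P = 21.71/12.42 = 1.748 m.
Manning's equation: Q = (1/n) A R^(2/3) S^(1/2) = (1/0.016) × 21.71 × 1.748^(2/3) × 0.00033^(1/2) = 35.8 m³/s.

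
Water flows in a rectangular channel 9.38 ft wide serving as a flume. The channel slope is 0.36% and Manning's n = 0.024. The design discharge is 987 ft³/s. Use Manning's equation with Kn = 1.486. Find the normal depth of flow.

Manning's equation rearranged: A R^(2/3) = nQ / (1.486·√S) = 0.024 × 987 / (1.486 × √0.0036) = 265.7.
Try y = 9.51 ft: A R^(2/3) = 191.3 — low.
Try y = 14.2 ft: A R^(2/3) = 308.5 — high.
Try y = 12.5 ft: A R^(2/3) = 265.7 — matches.

y_n = 12.5 ft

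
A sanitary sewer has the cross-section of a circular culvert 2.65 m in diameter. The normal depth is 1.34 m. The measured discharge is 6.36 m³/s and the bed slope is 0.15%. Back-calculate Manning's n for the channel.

For a circular section of diameter D = 2.65 m at depth y = 1.34 m, the central angle is θ = 2 arccos(1 − 2y/D) = 3.164 rad. Then A = (D²/8)(θ − sin θ) = 2.797 m² and P = Dθ/2 = 4.193 m.
Hydraulic radius R = A/P = 2.797/4.193 = 0.6672 m.
Rearranging Manning's equation: n = (1/Q) A R^(2/3) S^(1/2) = (1/6.36) × 2.797 × 0.6672^(2/3) × √0.0015 = 0.013.

n = 0.013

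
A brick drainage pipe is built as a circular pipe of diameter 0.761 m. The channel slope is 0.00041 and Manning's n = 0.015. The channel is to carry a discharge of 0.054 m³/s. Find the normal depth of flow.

y_n = 0.268 m

Manning's equation rearranged: A R^(2/3) = nQ / (1·√S) = 0.015 × 0.054 / (√0.00041) = 0.04.
At y = 0.294 m: A R^(2/3) = 0.04757 — high.
At y = 0.193 m: A R^(2/3) = 0.0212 — low.
At y = 0.268 m: A R^(2/3) = 0.04002 — ≈ 0.04.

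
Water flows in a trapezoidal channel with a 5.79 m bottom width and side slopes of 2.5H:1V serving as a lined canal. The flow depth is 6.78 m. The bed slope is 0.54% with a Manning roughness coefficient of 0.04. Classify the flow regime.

subcritical

With bottom width b = 5.79 m and side slope z = 2.5: A = (b + zy)y = (5.79 + 2.5×6.78)×6.78 = 154.2 m²; P = b + 2y√(1+z²) = 5.79 + 2×6.78×2.693 = 42.3 m.
Hydraulic radius R = A/P = 154.2/42.3 = 3.645 m.
V = (1/n) R^(2/3) √S = (1/0.04) × 3.645^(2/3) × √0.0054 = 4.351 m/s. Hydraulic depth D_h = A/T = 154.2/39.69 = 3.885 m.
Froude number Fr = V/√(g·D_h) = 4.351/√(9.81×3.885) = 0.705, which is less than 1, so the flow is subcritical.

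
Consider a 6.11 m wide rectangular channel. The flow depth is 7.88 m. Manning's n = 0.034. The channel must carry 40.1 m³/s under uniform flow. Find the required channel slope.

Flow area A = b·y = 6.11 × 7.88 = 48.15 m². Wetted perimeter P = b + 2y = 6.11 + 2×7.88 = 21.87 m.
Hydraulic radius R = A/P = 48.15/21.87 = 2.201 m.
From Manning's equation, S = [nQ / (1 A R^(2/3))]² = [0.034 × 40.1 / (1 × 48.15 × 2.201^(2/3))]² = 0.00028.

S = 0.00028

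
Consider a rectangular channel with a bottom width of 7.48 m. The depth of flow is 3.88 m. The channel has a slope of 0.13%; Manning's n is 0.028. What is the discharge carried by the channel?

Flow area A = b·y = 7.48 × 3.88 = 29.02 m². Wetted perimeter P = b + 2y = 7.48 + 2×3.88 = 15.24 m.
Hydraulic radius R = A/P = 29.02/15.24 = 1.904 m.
Manning's equation: Q = (1/n) A R^(2/3) S^(1/2) = (1/0.028) × 29.02 × 1.904^(2/3) × 0.0013^(1/2) = 57.4 m³/s.

Q = 57.4 m³/s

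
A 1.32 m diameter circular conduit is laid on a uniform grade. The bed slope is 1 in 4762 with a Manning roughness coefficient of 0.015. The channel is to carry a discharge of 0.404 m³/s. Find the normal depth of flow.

y_n = 0.767 m

Manning's equation rearranged: A R^(2/3) = nQ / (1·√S) = 0.015 × 0.404 / (√0.00021) = 0.4182.
Try y = 0.644 m: A R^(2/3) = 0.3133 — too small.
Try y = 0.887 m: A R^(2/3) = 0.5179 — too large.
Try y = 0.767 m: A R^(2/3) = 0.4178 — matches.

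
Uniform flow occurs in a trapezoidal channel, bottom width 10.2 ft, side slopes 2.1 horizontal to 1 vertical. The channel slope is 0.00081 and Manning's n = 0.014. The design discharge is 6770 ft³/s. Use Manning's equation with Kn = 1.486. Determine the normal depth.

y_n = 14.4 ft

Manning's equation rearranged: A R^(2/3) = nQ / (1.486·√S) = 0.014 × 6770 / (1.486 × √0.00081) = 2241.
Try y = 17.4 ft: A R^(2/3) = 3499 — too large.
Try y = 11.2 ft: A R^(2/3) = 1256 — too small.
Try y = 14.4 ft: A R^(2/3) = 2240 — close enough.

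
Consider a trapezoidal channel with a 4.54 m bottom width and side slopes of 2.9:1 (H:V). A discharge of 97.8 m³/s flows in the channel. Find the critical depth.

At critical depth, Q² T / (g A³) = 1, i.e. A³/T = Q²/g = 97.8²/9.81 = 975.
At y = 1.96 m: A³/T = 505.8 — too small.
At y = 2.53 m: A³/T = 1412 — too large.
At y = 2.31 m: A³/T = 975.5 — ≈ 975.

y_c = 2.31 m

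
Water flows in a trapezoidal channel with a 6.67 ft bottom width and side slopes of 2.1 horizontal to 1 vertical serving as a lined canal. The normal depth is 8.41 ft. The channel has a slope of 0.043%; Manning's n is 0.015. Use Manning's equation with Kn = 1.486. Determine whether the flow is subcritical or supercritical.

With bottom width b = 6.67 ft and side slope z = 2.1: A = (b + zy)y = (6.67 + 2.1×8.41)×8.41 = 204.6 ft²; P = b + 2y√(1+z²) = 6.67 + 2×8.41×2.326 = 45.79 ft.
Hydraulic radius R = A/P = 204.6/45.79 = 4.469 ft.
V = (1.486/n) R^(2/3) √S = (1.486/0.015) × 4.469^(2/3) × √0.00043 = 5.573 ft/s. Hydraulic depth D_h = A/T = 204.6/41.99 = 4.873 ft.
Froude number Fr = V/√(g·D_h) = 5.573/√(32.2×4.873) = 0.445, which is less than 1, so the flow is subcritical.

subcritical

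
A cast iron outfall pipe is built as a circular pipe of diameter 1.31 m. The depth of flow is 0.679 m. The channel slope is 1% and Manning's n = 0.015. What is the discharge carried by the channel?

For a circular section of diameter D = 1.31 m at depth y = 0.679 m, the central angle is θ = 2 arccos(1 − 2y/D) = 3.215 rad. Then A = (D²/8)(θ − sin θ) = 0.7053 m² and P = Dθ/2 = 2.106 m.
Hydraulic radius R = A/P = 0.7053/2.106 = 0.335 m.
Manning's equation: Q = (1/n) A R^(2/3) S^(1/2) = (1/0.015) × 0.7053 × 0.335^(2/3) × 0.01^(1/2) = 2.27 m³/s.

Q = 2.27 m³/s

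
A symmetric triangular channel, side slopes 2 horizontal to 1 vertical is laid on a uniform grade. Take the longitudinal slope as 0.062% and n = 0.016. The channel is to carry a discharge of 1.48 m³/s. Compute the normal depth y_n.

Manning's equation rearranged: A R^(2/3) = nQ / (1·√S) = 0.016 × 1.48 / (√0.00062) = 0.951.
At y = 1.1 m: A R^(2/3) = 1.508 — too large.
At y = 0.65 m: A R^(2/3) = 0.3708 — too small.
At y = 0.925 m: A R^(2/3) = 0.9501 — close enough.

y_n = 0.925 m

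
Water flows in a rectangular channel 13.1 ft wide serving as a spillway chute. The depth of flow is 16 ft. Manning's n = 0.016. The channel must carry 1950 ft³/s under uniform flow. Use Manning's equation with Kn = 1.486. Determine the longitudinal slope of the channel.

Flow area A = b·y = 13.1 × 16 = 209.6 ft². Wetted perimeter P = b + 2y = 13.1 + 2×16 = 45.1 ft.
Hydraulic radius R = A/P = 209.6/45.1 = 4.647 ft.
From Manning's equation, S = [nQ / (1.486 A R^(2/3))]² = [0.016 × 1950 / (1.486 × 209.6 × 4.647^(2/3))]² = 0.00129.

S = 0.00129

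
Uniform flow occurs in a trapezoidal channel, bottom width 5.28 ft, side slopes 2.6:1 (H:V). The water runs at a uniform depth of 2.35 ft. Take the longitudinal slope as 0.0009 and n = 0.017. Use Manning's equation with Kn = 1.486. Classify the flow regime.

With bottom width b = 5.28 ft and side slope z = 2.6: A = (b + zy)y = (5.28 + 2.6×2.35)×2.35 = 26.77 ft²; P = b + 2y√(1+z²) = 5.28 + 2×2.35×2.786 = 18.37 ft.
Hydraulic radius R = A/P = 26.77/18.37 = 1.457 ft.
V = (1.486/n) R^(2/3) √S = (1.486/0.017) × 1.457^(2/3) × √0.0009 = 3.37 ft/s. Hydraulic depth D_h = A/T = 26.77/17.5 = 1.53 ft.
Froude number Fr = V/√(g·D_h) = 3.37/√(32.2×1.53) = 0.48, which is less than 1, so the flow is subcritical.

subcritical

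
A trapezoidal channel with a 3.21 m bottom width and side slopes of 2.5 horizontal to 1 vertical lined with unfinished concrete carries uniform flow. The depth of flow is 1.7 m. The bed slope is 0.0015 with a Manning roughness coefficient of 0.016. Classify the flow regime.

subcritical

With bottom width b = 3.21 m and side slope z = 2.5: A = (b + zy)y = (3.21 + 2.5×1.7)×1.7 = 12.68 m²; P = b + 2y√(1+z²) = 3.21 + 2×1.7×2.693 = 12.36 m.
Hydraulic radius R = A/P = 12.68/12.36 = 1.026 m.
V = (1/n) R^(2/3) √S = (1/0.016) × 1.026^(2/3) × √0.0015 = 2.462 m/s. Hydraulic depth D_h = A/T = 12.68/11.71 = 1.083 m.
Froude number Fr = V/√(g·D_h) = 2.462/√(9.81×1.083) = 0.755, which is less than 1, so the flow is subcritical.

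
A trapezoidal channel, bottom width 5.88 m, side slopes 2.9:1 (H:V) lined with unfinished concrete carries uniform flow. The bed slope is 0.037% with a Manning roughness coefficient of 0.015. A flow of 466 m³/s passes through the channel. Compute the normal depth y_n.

Manning's equation rearranged: A R^(2/3) = nQ / (1·√S) = 0.015 × 466 / (√0.00037) = 363.4.
Trying y = 7.81 m: A R^(2/3) = 574.6 — too large.
Trying y = 4.47 m: A R^(2/3) = 156.3 — too small.
Trying y = 6.44 m: A R^(2/3) = 363.4 — ≈ 363.4.

y_n = 6.44 m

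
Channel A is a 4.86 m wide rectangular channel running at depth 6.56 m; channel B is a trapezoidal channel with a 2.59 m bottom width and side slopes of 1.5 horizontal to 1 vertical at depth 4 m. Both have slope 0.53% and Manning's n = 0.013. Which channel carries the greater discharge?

channel B

Channel A: Flow area A = b·y = 4.86 × 6.56 = 31.88 m². Wetted perimeter P = b + 2y = 4.86 + 2×6.56 = 17.98 m. Hydraulic radius R = A/P = 31.88/17.98 = 1.773 m. Q_A = (1/0.013)·31.88·1.773^(2/3)·√0.0053 = 261.6 m³/s.
Channel B: With bottom width b = 2.59 m and side slope z = 1.5: A = (b + zy)y = (2.59 + 1.5×4)×4 = 34.36 m²; P = b + 2y√(1+z²) = 2.59 + 2×4×1.803 = 17.01 m. Hydraulic radius R = A/P = 34.36/17.01 = 2.02 m. Q_B = (1/0.013)·34.36·2.02^(2/3)·√0.0053 = 307.5 m³/s.
Q_A = 261.6 m³/s vs Q_B = 307.5 m³/s, so channel B carries more.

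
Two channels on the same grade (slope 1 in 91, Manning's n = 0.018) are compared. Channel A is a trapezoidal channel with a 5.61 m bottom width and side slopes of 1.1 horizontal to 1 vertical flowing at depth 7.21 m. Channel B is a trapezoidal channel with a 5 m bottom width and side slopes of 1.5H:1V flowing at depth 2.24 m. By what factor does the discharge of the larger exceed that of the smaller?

Channel A: With bottom width b = 5.61 m and side slope z = 1.1: A = (b + zy)y = (5.61 + 1.1×7.21)×7.21 = 97.63 m²; P = b + 2y√(1+z²) = 5.61 + 2×7.21×1.487 = 27.05 m. Hydraulic radius R = A/P = 97.63/27.05 = 3.61 m. Q_A = (1/0.018)·97.63·3.61^(2/3)·√0.01099 = 1338 m³/s.
Channel B: With bottom width b = 5 m and side slope z = 1.5: A = (b + zy)y = (5 + 1.5×2.24)×2.24 = 18.73 m²; P = b + 2y√(1+z²) = 5 + 2×2.24×1.803 = 13.08 m. Hydraulic radius R = A/P = 18.73/13.08 = 1.432 m. Q_B = (1/0.018)·18.73·1.432^(2/3)·√0.01099 = 138.6 m³/s.
The larger discharge is 1338 m³/s and the smaller is 138.6 m³/s; the ratio is 9.66.

9.66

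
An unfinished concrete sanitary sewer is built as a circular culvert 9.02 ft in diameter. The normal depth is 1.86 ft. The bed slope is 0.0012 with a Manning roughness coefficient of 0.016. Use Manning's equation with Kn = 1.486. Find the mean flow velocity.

For a circular section of diameter D = 9.02 ft at depth y = 1.86 ft, the central angle is θ = 2 arccos(1 − 2y/D) = 1.885 rad. Then A = (D²/8)(θ − sin θ) = 9.504 ft² and P = Dθ/2 = 8.503 ft.
Hydraulic radius R = A/P = 9.504/8.503 = 1.118 ft.
From Manning's equation, V = (1.486/n) R^(2/3) S^(1/2) = (1.486/0.016) × 1.118^(2/3) × 0.0012^(1/2) = 3.47 ft/s.

V = 3.47 ft/s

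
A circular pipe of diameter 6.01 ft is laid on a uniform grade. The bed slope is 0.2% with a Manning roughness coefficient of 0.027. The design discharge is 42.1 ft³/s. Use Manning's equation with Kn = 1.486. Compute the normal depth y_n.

y_n = 2.86 ft

Manning's equation rearranged: A R^(2/3) = nQ / (1.486·√S) = 0.027 × 42.1 / (1.486 × √0.002) = 17.1.
Trying y = 2.01 ft: A R^(2/3) = 8.978 — low.
Trying y = 3.5 ft: A R^(2/3) = 23.87 — high.
Trying y = 2.86 ft: A R^(2/3) = 17.09 — close enough.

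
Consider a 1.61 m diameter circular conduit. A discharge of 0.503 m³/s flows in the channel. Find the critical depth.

y_c = 0.349 m

At critical depth, Q² T / (g A³) = 1, i.e. A³/T = Q²/g = 0.503²/9.81 = 0.02579.
At y = 0.302 m: A³/T = 0.01471 — too small.
At y = 0.408 m: A³/T = 0.04767 — too large.
At y = 0.349 m: A³/T = 0.02591 — close enough.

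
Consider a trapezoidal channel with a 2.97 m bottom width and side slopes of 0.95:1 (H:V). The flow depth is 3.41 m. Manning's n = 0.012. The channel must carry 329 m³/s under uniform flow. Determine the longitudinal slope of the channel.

With bottom width b = 2.97 m and side slope z = 0.95: A = (b + zy)y = (2.97 + 0.95×3.41)×3.41 = 21.17 m²; P = b + 2y√(1+z²) = 2.97 + 2×3.41×1.379 = 12.38 m.
Hydraulic radius R = A/P = 21.17/12.38 = 1.711 m.
From Manning's equation, S = [nQ / (1 A R^(2/3))]² = [0.012 × 329 / (1 × 21.17 × 1.711^(2/3))]² = 0.017.

S = 0.017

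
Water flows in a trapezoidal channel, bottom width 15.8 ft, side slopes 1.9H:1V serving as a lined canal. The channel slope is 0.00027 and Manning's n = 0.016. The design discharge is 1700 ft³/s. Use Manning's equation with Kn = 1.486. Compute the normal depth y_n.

y_n = 9.89 ft

Manning's equation rearranged: A R^(2/3) = nQ / (1.486·√S) = 0.016 × 1700 / (1.486 × √0.00027) = 1114.
Try y = 11.6 ft: A R^(2/3) = 1558 — high.
Try y = 6.75 ft: A R^(2/3) = 512.1 — low.
Try y = 9.89 ft: A R^(2/3) = 1113 — matches.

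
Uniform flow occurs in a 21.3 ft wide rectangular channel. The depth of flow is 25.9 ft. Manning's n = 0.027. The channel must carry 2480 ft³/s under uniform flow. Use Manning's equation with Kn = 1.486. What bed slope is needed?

Flow area A = b·y = 21.3 × 25.9 = 551.7 ft². Wetted perimeter P = b + 2y = 21.3 + 2×25.9 = 73.1 ft.
Hydraulic radius R = A/P = 551.7/73.1 = 7.547 ft.
From Manning's equation, S = [nQ / (1.486 A R^(2/3))]² = [0.027 × 2480 / (1.486 × 551.7 × 7.547^(2/3))]² = 0.000451.

S = 0.000451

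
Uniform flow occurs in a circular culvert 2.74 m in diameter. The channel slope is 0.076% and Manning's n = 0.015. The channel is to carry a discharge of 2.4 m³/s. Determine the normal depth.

y_n = 1 m

Manning's equation rearranged: A R^(2/3) = nQ / (1·√S) = 0.015 × 2.4 / (√0.00076) = 1.306.
At y = 1.09 m: A R^(2/3) = 1.529 — high.
At y = 0.753 m: A R^(2/3) = 0.7564 — low.
At y = 1 m: A R^(2/3) = 1.303 — ≈ 1.306.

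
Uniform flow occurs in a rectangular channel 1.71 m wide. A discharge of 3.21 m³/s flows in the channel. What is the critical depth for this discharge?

For a rectangular channel, critical depth y_c = (q²/g)^(1/3) where q = Q/b = 3.21/1.71 = 1.877 m²/s.
So y_c = (1.877²/9.81)^(1/3) = 0.711 m.

y_c = 0.711 m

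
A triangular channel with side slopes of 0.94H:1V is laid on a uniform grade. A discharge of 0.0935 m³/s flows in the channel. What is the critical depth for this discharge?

At critical depth, Q² T / (g A³) = 1, i.e. A³/T = Q²/g = 0.0935²/9.81 = 0.0008912.
Try y = 0.251 m: A³/T = 0.0004401 — short.
Try y = 0.344 m: A³/T = 0.002128 — over.
Try y = 0.289 m: A³/T = 0.0008907 — matches.

y_c = 0.289 m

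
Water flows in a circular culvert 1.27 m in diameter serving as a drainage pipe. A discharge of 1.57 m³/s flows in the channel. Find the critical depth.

y_c = 0.674 m

At critical depth, Q² T / (g A³) = 1, i.e. A³/T = Q²/g = 1.57²/9.81 = 0.2513.
Trying y = 0.826 m: A³/T = 0.5479 — over.
Trying y = 0.594 m: A³/T = 0.155 — short.
Trying y = 0.674 m: A³/T = 0.2512 — matches.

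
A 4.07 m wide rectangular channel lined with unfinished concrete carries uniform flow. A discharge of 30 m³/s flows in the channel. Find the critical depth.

y_c = 1.77 m

For a rectangular channel, critical depth y_c = (q²/g)^(1/3) where q = Q/b = 30/4.07 = 7.371 m²/s.
So y_c = (7.371²/9.81)^(1/3) = 1.77 m.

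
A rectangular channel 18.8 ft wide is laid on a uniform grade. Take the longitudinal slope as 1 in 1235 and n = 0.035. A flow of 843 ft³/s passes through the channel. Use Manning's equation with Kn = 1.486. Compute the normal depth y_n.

Manning's equation rearranged: A R^(2/3) = nQ / (1.486·√S) = 0.035 × 843 / (1.486 × √0.0008097) = 697.8.
Try y = 14.2 ft: A R^(2/3) = 847.5 — too large.
Try y = 10.6 ft: A R^(2/3) = 581.3 — too small.
Try y = 12.2 ft: A R^(2/3) = 698 — close enough.

y_n = 12.2 ft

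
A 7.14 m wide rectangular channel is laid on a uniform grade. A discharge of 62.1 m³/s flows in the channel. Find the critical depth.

y_c = 1.98 m

For a rectangular channel, critical depth y_c = (q²/g)^(1/3) where q = Q/b = 62.1/7.14 = 8.697 m²/s.
So y_c = (8.697²/9.81)^(1/3) = 1.98 m.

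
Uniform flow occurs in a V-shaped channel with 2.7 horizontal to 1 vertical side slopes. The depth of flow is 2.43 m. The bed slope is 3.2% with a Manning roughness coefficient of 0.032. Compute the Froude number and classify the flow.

For a triangular section with side slope z = 2.7: A = zy² = 2.7×2.43² = 15.94 m²; P = 2y√(1+z²) = 2×2.43×2.879 = 13.99 m.
Hydraulic radius R = A/P = 15.94/13.99 = 1.139 m.
V = (1/n) R^(2/3) √S = (1/0.032) × 1.139^(2/3) × √0.032 = 6.098 m/s. Hydraulic depth D_h = A/T = 15.94/13.12 = 1.215 m.
Froude number Fr = V/√(g·D_h) = 6.098/√(9.81×1.215) = 1.77, which is greater than 1, so the flow is supercritical.

supercritical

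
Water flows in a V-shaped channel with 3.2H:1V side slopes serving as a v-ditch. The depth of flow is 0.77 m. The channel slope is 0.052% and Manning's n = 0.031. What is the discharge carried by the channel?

Q = 0.716 m³/s

For a triangular section with side slope z = 3.2: A = zy² = 3.2×0.77² = 1.897 m²; P = 2y√(1+z²) = 2×0.77×3.353 = 5.163 m.
Hydraulic radius R = A/P = 1.897/5.163 = 0.3675 m.
Manning's equation: Q = (1/n) A R^(2/3) S^(1/2) = (1/0.031) × 1.897 × 0.3675^(2/3) × 0.00052^(1/2) = 0.716 m³/s.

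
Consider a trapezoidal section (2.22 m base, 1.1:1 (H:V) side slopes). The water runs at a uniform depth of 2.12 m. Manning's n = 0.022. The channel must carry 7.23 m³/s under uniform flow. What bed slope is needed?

S = 0.00023

With bottom width b = 2.22 m and side slope z = 1.1: A = (b + zy)y = (2.22 + 1.1×2.12)×2.12 = 9.65 m²; P = b + 2y√(1+z²) = 2.22 + 2×2.12×1.487 = 8.523 m.
Hydraulic radius R = A/P = 9.65/8.523 = 1.132 m.
From Manning's equation, S = [nQ / (1 A R^(2/3))]² = [0.022 × 7.23 / (1 × 9.65 × 1.132^(2/3))]² = 0.00023.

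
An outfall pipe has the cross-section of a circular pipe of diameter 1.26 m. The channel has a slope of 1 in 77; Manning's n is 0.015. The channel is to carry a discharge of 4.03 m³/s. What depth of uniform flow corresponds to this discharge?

y_n = 0.951 m

Manning's equation rearranged: A R^(2/3) = nQ / (1·√S) = 0.015 × 4.03 / (√0.01299) = 0.5304.
Trying y = 1.05 m: A R^(2/3) = 0.5856 — high.
Trying y = 0.951 m: A R^(2/3) = 0.5302 — matches.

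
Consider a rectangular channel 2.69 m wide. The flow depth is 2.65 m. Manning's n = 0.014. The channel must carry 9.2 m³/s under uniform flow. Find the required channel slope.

S = 0.00038

Flow area A = b·y = 2.69 × 2.65 = 7.128 m². Wetted perimeter P = b + 2y = 2.69 + 2×2.65 = 7.99 m.
Hydraulic radius R = A/P = 7.128/7.99 = 0.8922 m.
From Manning's equation, S = [nQ / (1 A R^(2/3))]² = [0.014 × 9.2 / (1 × 7.128 × 0.8922^(2/3))]² = 0.00038.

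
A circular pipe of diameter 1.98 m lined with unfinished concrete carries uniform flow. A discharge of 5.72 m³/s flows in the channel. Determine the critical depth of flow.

At critical depth, Q² T / (g A³) = 1, i.e. A³/T = Q²/g = 5.72²/9.81 = 3.335.
Trying y = 1.42 m: A³/T = 7.401 — too large.
Trying y = 0.94 m: A³/T = 1.512 — too small.
Trying y = 1.16 m: A³/T = 3.377 — close enough.

y_c = 1.16 m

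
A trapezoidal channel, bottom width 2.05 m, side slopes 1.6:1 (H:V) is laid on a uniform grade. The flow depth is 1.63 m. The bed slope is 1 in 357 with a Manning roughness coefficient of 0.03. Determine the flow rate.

With bottom width b = 2.05 m and side slope z = 1.6: A = (b + zy)y = (2.05 + 1.6×1.63)×1.63 = 7.593 m²; P = b + 2y√(1+z²) = 2.05 + 2×1.63×1.887 = 8.201 m.
Hydraulic radius R = A/P = 7.593/8.201 = 0.9258 m.
Manning's equation: Q = (1/n) A R^(2/3) S^(1/2) = (1/0.03) × 7.593 × 0.9258^(2/3) × 0.002801^(1/2) = 12.7 m³/s.

Q = 12.7 m³/s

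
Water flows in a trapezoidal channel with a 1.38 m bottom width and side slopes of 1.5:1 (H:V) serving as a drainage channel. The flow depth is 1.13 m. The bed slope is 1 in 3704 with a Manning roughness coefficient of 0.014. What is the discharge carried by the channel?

Q = 3.02 m³/s

With bottom width b = 1.38 m and side slope z = 1.5: A = (b + zy)y = (1.38 + 1.5×1.13)×1.13 = 3.475 m²; P = b + 2y√(1+z²) = 1.38 + 2×1.13×1.803 = 5.454 m.
Hydraulic radius R = A/P = 3.475/5.454 = 0.6371 m.
Manning's equation: Q = (1/n) A R^(2/3) S^(1/2) = (1/0.014) × 3.475 × 0.6371^(2/3) × 0.00027^(1/2) = 3.02 m³/s.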